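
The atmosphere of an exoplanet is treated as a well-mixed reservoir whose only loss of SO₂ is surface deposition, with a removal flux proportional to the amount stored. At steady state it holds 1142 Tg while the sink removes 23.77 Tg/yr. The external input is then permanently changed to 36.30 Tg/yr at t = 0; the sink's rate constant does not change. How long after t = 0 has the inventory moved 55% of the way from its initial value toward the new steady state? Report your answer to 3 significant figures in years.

38.4 yr

τ = M₀/F₀ = 1142/23.77 = 48.04 yr.
The remaining gap fraction is e^(−t/τ); 55% covered ⇒ e^(−t/τ) = 0.450.
t = −τ ln(0.450) = 48.04 × 0.7985 = 38.36 yr.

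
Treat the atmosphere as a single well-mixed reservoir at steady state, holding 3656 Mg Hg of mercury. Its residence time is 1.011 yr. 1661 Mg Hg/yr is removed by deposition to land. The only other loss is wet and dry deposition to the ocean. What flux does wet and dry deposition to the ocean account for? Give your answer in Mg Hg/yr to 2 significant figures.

2000 Mg Hg/yr

Total removal F = M/τ = 3656 / 1.011 = 3616 Mg Hg/yr.
Wet and dry deposition to the ocean = F − (1661) = 3616 − 1661 = 1955 Mg Hg/yr.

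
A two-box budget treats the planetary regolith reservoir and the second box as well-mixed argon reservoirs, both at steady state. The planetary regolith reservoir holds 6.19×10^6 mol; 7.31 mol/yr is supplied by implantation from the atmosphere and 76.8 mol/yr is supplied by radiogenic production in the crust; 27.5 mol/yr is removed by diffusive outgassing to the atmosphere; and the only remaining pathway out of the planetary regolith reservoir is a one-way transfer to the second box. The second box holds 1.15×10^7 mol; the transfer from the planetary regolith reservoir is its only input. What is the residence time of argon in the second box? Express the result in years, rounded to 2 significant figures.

Balance the planetary regolith reservoir: ΣF_in = 7.31 + 76.8 = 84.110 mol/yr.
Transfer to the second box = ΣF_in − (27.5) = 56.610 mol/yr.
At steady state the output of the second box equals its input, 56.610 mol/yr.
τ = M / F = 1.15×10^7 / 56.610 = 203100 yr.

200000 yr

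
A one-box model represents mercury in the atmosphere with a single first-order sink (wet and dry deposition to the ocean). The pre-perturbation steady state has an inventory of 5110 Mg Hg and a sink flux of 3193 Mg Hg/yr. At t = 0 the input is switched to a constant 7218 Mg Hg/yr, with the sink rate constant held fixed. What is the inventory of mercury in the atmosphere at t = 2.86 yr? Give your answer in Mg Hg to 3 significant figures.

Residence time τ = M₀/F₀ = 1.600 yr. The eventual steady state is M_∞ = M₀·(F₁/F₀) = 5110 × 7218/3193 = 11552 Mg Hg.
The anomaly ΔM(t) = M(t) − M_∞ decays as ΔM₀·e^(−t/τ) with ΔM₀ = 5110 − 11552 = −6442 Mg Hg.
At t = 2.86 yr, e^(−t/τ) = e^(−1.787) = 0.1674, so ΔM = −1079 Mg Hg and M = 11552 − 1079 = 10473 Mg Hg.

10500 Mg Hg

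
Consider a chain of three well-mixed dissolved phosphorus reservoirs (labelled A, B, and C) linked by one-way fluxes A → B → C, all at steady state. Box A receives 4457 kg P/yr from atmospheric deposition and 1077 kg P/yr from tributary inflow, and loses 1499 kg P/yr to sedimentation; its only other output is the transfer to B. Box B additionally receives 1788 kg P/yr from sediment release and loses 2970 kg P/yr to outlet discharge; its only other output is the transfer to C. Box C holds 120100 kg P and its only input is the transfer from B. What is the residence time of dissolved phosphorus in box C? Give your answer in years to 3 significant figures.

Box A: F(A→B) = (4457 + 1077) − 1499 = 4035.0 kg P/yr.
Box B: F(B→C) = (4035.0 + 1788) − 2970 = 2853.0 kg P/yr.
Box C throughput = its input = 2853.0 kg P/yr; τ = 120100 / 2853.0 = 42.10 yr.

42.1 yr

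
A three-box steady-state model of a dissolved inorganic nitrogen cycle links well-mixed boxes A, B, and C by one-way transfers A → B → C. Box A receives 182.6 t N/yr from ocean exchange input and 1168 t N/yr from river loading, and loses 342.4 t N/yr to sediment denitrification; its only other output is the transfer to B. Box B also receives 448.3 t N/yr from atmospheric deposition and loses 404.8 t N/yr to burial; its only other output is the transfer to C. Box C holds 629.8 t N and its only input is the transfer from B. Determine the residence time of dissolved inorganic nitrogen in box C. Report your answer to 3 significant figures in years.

Box A: F(A→B) = (182.6 + 1168) − 342.4 = 1008.2 t N/yr.
Box B: F(B→C) = (1008.2 + 448.3) − 404.8 = 1051.7 t N/yr.
Box C throughput = its input = 1051.7 t N/yr; τ = 629.8 / 1051.7 = 0.5988 yr.

0.599 yr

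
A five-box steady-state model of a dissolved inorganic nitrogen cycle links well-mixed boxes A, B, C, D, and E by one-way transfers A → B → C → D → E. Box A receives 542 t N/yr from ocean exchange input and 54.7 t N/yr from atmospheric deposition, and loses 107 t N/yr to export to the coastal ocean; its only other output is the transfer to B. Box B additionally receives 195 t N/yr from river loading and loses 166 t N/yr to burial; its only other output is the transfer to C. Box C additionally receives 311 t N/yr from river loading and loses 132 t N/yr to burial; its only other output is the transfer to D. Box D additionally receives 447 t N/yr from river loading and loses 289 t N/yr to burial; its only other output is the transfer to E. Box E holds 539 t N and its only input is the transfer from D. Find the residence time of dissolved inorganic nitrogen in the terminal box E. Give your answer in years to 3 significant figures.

Box A: F(A→B) = (542 + 54.7) − 107 = 489.70 t N/yr.
Box B: F(B→C) = (489.70 + 195) − 166 = 518.70 t N/yr.
Box C: F(C→D) = (518.70 + 311) − 132 = 697.70 t N/yr.
Box D: F(D→E) = (697.70 + 447) − 289 = 855.70 t N/yr.
Box E throughput = its input = 855.70 t N/yr; τ = 539 / 855.70 = 0.6299 yr.

0.630 yr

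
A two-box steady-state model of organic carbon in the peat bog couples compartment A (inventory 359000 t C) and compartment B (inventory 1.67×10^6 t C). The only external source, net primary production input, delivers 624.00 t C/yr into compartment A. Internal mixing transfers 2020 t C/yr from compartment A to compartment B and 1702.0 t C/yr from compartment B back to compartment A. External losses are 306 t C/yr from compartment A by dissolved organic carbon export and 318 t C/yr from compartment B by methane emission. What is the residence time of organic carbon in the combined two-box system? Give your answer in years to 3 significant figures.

For the system as a whole, the A↔B exchange is internal and contributes nothing to the throughput; only the external sinks remove mass.
M_total = 359000 + 1.67×10^6 = 2.0290×10^6 t C.
ΣF_external_out = 306 + 318 = 624.00 t C/yr.
τ = M_total / ΣF_ext = 2.0290×10^6 / 624.00 = 3252 yr.

3250 yr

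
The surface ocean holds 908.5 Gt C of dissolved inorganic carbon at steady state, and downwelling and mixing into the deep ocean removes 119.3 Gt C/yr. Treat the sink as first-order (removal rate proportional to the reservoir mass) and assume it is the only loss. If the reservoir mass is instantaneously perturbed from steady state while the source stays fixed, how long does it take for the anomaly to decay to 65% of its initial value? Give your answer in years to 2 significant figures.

3.3 yr

For a linear reservoir the anomaly decays as exp(−t/τ) with τ = M/F = 908.5/119.3 = 7.615 yr.
exp(−t/τ) = 0.65 ⇒ t = −τ ln(0.65) = 7.615 × 0.4308 = 3.281 yr.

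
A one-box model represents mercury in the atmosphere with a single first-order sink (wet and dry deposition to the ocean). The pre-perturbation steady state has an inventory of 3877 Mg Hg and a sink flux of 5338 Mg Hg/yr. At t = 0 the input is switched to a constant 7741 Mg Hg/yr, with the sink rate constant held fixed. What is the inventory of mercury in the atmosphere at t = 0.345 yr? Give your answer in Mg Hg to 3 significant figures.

4540 Mg Hg

τ = M₀/F₀ = 3877/5338 = 0.7263 yr; rate constant k = 1/τ.
New steady state M_∞ = F₁/k = F₁·τ = 7741 × 0.7263 = 5622.3 Mg Hg.
M(t) = M_∞ + (M₀ − M_∞)·e^(−t/τ); t/τ = 0.345/0.7263 = 0.4750, so e^(−t/τ) = 0.6219.
M(t) = 5622.3 − 1745 × 0.6219 = 4536.9 Mg Hg.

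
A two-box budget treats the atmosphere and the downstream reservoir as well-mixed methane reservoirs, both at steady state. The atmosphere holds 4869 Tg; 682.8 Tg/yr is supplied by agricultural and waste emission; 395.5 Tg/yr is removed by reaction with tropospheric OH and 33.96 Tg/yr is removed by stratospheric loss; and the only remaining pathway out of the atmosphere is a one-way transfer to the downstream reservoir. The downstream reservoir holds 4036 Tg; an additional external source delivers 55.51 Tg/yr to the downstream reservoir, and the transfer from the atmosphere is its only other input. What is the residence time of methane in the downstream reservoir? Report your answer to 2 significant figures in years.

Balance the atmosphere: ΣF_in = 682.80 Tg/yr.
Transfer to the downstream reservoir = ΣF_in − (395.5 + 33.96) = 253.34 Tg/yr.
Total input to the downstream reservoir = 253.34 + 55.51 = 308.85 Tg/yr; at steady state this equals its total output.
τ = M / F = 4036 / 308.85 = 13.07 yr.

13 yr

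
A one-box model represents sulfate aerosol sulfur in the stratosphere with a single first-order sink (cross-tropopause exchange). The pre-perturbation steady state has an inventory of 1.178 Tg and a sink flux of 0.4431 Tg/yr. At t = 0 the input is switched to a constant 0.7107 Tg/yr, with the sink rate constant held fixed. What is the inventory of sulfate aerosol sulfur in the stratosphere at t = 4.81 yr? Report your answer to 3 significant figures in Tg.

τ = M₀/F₀ = 1.178/0.4431 = 2.659 yr; rate constant k = 1/τ.
New steady state M_∞ = F₁/k = F₁·τ = 0.7107 × 2.659 = 1.8894 Tg.
M(t) = M_∞ + (M₀ − M_∞)·e^(−t/τ); t/τ = 4.81/2.659 = 1.809, so e^(−t/τ) = 0.1638.
M(t) = 1.8894 − 0.7114 × 0.1638 = 1.7729 Tg.

1.77 Tg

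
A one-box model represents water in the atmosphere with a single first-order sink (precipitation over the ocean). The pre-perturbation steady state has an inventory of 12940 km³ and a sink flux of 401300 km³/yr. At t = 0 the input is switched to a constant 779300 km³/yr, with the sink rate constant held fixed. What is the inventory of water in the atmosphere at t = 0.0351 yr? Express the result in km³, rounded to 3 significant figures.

21000 km³

Residence time τ = M₀/F₀ = 0.03225 yr. The eventual steady state is M_∞ = M₀·(F₁/F₀) = 12940 × 779300/401300 = 25129 km³.
The anomaly ΔM(t) = M(t) − M_∞ decays as ΔM₀·e^(−t/τ) with ΔM₀ = 12940 − 25129 = −12190 km³.
At t = 0.0351 yr, e^(−t/τ) = e^(−1.089) = 0.3367, so ΔM = −4104 km³ and M = 25129 − 4104 = 21025 km³.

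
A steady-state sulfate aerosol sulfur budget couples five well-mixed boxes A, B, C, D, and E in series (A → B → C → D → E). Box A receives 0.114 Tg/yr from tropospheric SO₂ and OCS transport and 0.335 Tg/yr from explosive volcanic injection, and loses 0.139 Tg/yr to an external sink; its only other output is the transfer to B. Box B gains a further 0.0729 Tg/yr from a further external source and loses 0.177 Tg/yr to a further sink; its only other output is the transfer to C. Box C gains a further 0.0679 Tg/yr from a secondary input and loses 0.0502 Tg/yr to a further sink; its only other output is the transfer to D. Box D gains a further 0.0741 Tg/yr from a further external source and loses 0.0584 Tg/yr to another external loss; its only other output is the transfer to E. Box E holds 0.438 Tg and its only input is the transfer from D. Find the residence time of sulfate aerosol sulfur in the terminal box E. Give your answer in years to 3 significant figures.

Box A: F(A→B) = (0.114 + 0.335) − 0.139 = 0.31000 Tg/yr.
Box B: F(B→C) = (0.31000 + 0.0729) − 0.177 = 0.20590 Tg/yr.
Box C: F(C→D) = (0.20590 + 0.0679) − 0.0502 = 0.22360 Tg/yr.
Box D: F(D→E) = (0.22360 + 0.0741) − 0.0584 = 0.23930 Tg/yr.
Box E throughput = its input = 0.23930 Tg/yr; τ = 0.438 / 0.23930 = 1.830 yr.

1.83 yr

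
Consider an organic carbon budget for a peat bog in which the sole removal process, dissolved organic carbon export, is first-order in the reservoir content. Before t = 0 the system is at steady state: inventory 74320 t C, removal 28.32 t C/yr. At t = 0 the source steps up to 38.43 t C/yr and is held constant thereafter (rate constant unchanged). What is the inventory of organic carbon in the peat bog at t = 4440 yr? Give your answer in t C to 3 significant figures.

Residence time τ = M₀/F₀ = 2624 yr. The eventual steady state is M_∞ = M₀·(F₁/F₀) = 74320 × 38.43/28.32 = 100850 t C.
The anomaly ΔM(t) = M(t) − M_∞ decays as ΔM₀·e^(−t/τ) with ΔM₀ = 74320 − 100850 = −26530 t C.
At t = 4440 yr, e^(−t/τ) = e^(−1.692) = 0.1842, so ΔM = −4886 t C and M = 100850 − 4886 = 95965 t C.

96000 t C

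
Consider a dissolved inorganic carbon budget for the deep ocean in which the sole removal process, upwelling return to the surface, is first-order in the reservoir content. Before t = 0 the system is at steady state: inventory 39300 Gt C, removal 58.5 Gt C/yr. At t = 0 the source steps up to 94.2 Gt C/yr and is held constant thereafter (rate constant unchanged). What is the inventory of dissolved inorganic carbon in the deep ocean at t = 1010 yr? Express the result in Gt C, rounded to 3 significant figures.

58000 Gt C

τ = M₀/F₀ = 39300/58.5 = 671.8 yr; rate constant k = 1/τ.
New steady state M_∞ = F₁/k = F₁·τ = 94.2 × 671.8 = 63283 Gt C.
M(t) = M_∞ + (M₀ − M_∞)·e^(−t/τ); t/τ = 1010/671.8 = 1.503, so e^(−t/τ) = 0.2224.
M(t) = 63283 − 23980 × 0.2224 = 57950 Gt C.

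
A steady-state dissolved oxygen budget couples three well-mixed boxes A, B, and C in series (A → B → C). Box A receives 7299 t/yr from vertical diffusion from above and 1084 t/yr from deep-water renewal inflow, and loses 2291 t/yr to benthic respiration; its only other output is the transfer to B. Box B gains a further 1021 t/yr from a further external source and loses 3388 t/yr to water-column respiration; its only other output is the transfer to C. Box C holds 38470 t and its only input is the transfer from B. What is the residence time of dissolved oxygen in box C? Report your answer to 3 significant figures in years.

Box A: F(A→B) = (7299 + 1084) − 2291 = 6092.0 t/yr.
Box B: F(B→C) = (6092.0 + 1021) − 3388 = 3725.0 t/yr.
Box C throughput = its input = 3725.0 t/yr; τ = 38470 / 3725.0 = 10.33 yr.

10.3 yr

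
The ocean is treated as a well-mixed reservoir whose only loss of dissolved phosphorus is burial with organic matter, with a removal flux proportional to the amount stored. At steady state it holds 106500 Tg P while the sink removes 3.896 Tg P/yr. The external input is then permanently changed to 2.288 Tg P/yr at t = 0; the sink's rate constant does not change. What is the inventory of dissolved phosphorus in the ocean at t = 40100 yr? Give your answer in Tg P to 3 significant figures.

The sink rate constant is k = F₀/M₀ = 3.896/106500 = 3.658×10^-5 yr⁻¹.
Solving dM/dt = F₁ − kM with M(0) = M₀ gives M(t) = F₁/k + (M₀ − F₁/k)·e^(−kt).
F₁/k = 2.288/3.658×10^-5 = 62544 Tg P; kt = 3.658×10^-5 × 40100 = 1.467, e^(−kt) = 0.2306.
M(40100) = 62544 + (106500 − 62544) × 0.2306 = 62544 + 10140 = 72682 Tg P.

72700 Tg P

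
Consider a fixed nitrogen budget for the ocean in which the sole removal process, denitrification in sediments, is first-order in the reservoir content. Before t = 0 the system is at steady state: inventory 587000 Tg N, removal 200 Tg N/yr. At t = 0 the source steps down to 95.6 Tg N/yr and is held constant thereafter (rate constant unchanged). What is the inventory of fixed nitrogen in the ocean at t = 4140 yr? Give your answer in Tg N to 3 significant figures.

τ = M₀/F₀ = 587000/200 = 2935 yr; rate constant k = 1/τ.
New steady state M_∞ = F₁/k = F₁·τ = 95.6 × 2935 = 280590 Tg N.
M(t) = M_∞ + (M₀ − M_∞)·e^(−t/τ); t/τ = 4140/2935 = 1.411, so e^(−t/τ) = 0.2440.
M(t) = 280590 + 306400 × 0.2440 = 355350 Tg N.

355000 Tg N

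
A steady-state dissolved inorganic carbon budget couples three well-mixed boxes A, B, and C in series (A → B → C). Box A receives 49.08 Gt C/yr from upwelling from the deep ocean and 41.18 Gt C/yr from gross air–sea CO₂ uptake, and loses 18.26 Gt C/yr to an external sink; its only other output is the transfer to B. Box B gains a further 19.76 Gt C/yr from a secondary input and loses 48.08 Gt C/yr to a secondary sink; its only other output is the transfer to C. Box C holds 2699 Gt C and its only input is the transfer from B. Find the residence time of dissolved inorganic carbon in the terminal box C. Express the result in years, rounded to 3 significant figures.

61.8 yr

Box A: F(A→B) = (49.08 + 41.18) − 18.26 = 72.000 Gt C/yr.
Box B: F(B→C) = (72.000 + 19.76) − 48.08 = 43.680 Gt C/yr.
Box C throughput = its input = 43.680 Gt C/yr; τ = 2699 / 43.680 = 61.79 yr.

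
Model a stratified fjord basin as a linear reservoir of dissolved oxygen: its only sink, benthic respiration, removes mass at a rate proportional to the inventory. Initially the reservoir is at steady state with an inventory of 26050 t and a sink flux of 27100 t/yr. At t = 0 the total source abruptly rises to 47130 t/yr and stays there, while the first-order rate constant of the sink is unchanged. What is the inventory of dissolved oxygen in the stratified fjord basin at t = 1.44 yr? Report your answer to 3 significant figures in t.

Residence time τ = M₀/F₀ = 0.9613 yr. The eventual steady state is M_∞ = M₀·(F₁/F₀) = 26050 × 47130/27100 = 45304 t.
The anomaly ΔM(t) = M(t) − M_∞ decays as ΔM₀·e^(−t/τ) with ΔM₀ = 26050 − 45304 = −19250 t.
At t = 1.44 yr, e^(−t/τ) = e^(−1.498) = 0.2236, so ΔM = −4305 t and M = 45304 − 4305 = 40999 t.

41000 t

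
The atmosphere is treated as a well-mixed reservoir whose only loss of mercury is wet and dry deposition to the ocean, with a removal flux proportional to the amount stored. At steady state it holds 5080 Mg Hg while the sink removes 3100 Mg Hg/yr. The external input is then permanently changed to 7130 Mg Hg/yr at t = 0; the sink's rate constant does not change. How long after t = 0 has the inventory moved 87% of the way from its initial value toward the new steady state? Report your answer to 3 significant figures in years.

3.34 yr

τ = M₀/F₀ = 5080/3100 = 1.639 yr.
The remaining gap fraction is e^(−t/τ); 87% covered ⇒ e^(−t/τ) = 0.130.
t = −τ ln(0.130) = 1.639 × 2.040 = 3.343 yr.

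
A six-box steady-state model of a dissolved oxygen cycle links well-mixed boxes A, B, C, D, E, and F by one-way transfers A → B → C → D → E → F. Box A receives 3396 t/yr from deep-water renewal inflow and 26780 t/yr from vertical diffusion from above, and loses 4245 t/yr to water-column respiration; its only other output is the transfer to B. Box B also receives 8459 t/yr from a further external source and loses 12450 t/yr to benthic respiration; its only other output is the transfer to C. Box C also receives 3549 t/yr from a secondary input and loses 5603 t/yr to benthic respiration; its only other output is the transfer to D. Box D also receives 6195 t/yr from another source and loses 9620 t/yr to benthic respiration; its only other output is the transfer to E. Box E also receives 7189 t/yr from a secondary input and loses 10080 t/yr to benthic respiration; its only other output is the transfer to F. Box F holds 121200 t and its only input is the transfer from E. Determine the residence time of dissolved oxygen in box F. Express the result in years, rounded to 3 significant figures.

8.93 yr

Box A: F(A→B) = (3396 + 26780) − 4245 = 25931 t/yr.
Box B: F(B→C) = (25931 + 8459) − 12450 = 21940 t/yr.
Box C: F(C→D) = (21940 + 3549) − 5603 = 19886 t/yr.
Box D: F(D→E) = (19886 + 6195) − 9620 = 16461 t/yr.
Box E: F(E→F) = (16461 + 7189) − 10080 = 13570 t/yr.
Box F throughput = its input = 13570 t/yr; τ = 121200 / 13570 = 8.931 yr.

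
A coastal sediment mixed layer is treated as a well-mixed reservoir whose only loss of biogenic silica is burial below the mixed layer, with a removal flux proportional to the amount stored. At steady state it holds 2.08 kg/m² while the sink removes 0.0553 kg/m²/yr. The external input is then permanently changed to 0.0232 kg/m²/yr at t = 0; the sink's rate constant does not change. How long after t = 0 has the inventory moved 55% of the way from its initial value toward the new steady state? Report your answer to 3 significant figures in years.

τ = M₀/F₀ = 2.08/0.0553 = 37.61 yr.
The remaining gap fraction is e^(−t/τ); 55% covered ⇒ e^(−t/τ) = 0.450.
t = −τ ln(0.450) = 37.61 × 0.7985 = 30.03 yr.

30.0 yr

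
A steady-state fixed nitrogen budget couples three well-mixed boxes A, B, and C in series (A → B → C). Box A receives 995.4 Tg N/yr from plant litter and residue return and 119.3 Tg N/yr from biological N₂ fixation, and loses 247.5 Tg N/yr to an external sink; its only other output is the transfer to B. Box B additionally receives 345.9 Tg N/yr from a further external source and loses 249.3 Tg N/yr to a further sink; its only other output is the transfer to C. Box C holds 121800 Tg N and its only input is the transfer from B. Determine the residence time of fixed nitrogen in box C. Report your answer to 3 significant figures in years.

Box A: F(A→B) = (995.4 + 119.3) − 247.5 = 867.20 Tg N/yr.
Box B: F(B→C) = (867.20 + 345.9) − 249.3 = 963.80 Tg N/yr.
Box C throughput = its input = 963.80 Tg N/yr; τ = 121800 / 963.80 = 126.4 yr.

126 yr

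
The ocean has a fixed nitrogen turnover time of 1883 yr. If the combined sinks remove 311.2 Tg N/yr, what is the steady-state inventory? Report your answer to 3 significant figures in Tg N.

586000 Tg N

τ = M/F ⇒ M = τ × F = 1883 × 311.2 = 586000 Tg N.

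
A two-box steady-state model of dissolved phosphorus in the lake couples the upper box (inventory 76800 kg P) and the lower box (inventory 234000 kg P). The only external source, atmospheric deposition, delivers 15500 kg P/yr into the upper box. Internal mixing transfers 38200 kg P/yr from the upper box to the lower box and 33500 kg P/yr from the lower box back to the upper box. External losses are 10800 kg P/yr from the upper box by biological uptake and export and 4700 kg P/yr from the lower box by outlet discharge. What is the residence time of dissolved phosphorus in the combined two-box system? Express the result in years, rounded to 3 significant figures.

20.1 yr

For the system as a whole, the A↔B exchange is internal and contributes nothing to the throughput; only the external sinks remove mass.
M_total = 76800 + 234000 = 310800 kg P.
ΣF_external_out = 10800 + 4700 = 15500 kg P/yr.
τ = M_total / ΣF_ext = 310800 / 15500 = 20.05 yr.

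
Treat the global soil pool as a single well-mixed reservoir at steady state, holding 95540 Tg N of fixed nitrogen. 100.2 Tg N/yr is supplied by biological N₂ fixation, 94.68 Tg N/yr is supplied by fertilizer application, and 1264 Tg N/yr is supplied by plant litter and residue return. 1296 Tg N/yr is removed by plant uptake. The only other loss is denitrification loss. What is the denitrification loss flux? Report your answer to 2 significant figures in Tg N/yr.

At steady state ΣF_in = ΣF_out.
ΣF_in = 100.2 + 94.68 + 1264 = 1458.9 Tg N/yr.
Denitrification loss flux = ΣF_in − (1296) = 1458.9 − 1296 = 162.9 Tg N/yr.

160 Tg N/yr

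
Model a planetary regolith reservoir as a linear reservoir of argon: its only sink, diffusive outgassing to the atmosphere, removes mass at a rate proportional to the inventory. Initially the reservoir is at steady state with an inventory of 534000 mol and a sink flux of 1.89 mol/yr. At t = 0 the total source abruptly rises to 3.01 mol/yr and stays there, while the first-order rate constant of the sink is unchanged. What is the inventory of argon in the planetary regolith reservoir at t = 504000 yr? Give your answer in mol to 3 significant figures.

Residence time τ = M₀/F₀ = 282500 yr. The eventual steady state is M_∞ = M₀·(F₁/F₀) = 534000 × 3.01/1.89 = 850440 mol.
The anomaly ΔM(t) = M(t) − M_∞ decays as ΔM₀·e^(−t/τ) with ΔM₀ = 534000 − 850440 = −316400 mol.
At t = 504000 yr, e^(−t/τ) = e^(−1.784) = 0.1680, so ΔM = −53160 mol and M = 850440 − 53160 = 797280 mol.

797000 mol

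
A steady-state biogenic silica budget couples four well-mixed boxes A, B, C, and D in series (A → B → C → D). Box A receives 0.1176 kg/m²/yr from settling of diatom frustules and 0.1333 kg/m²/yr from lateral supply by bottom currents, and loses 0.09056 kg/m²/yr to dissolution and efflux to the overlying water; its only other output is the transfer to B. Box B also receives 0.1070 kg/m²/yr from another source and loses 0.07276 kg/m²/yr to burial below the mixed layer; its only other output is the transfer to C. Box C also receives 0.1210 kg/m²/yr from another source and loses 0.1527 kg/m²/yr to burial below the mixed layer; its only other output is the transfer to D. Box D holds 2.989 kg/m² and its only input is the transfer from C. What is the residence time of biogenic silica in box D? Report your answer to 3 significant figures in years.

18.4 yr

Box A: F(A→B) = (0.1176 + 0.1333) − 0.09056 = 0.16034 kg/m²/yr.
Box B: F(B→C) = (0.16034 + 0.1070) − 0.07276 = 0.19458 kg/m²/yr.
Box C: F(C→D) = (0.19458 + 0.1210) − 0.1527 = 0.16288 kg/m²/yr.
Box D throughput = its input = 0.16288 kg/m²/yr; τ = 2.989 / 0.16288 = 18.35 yr.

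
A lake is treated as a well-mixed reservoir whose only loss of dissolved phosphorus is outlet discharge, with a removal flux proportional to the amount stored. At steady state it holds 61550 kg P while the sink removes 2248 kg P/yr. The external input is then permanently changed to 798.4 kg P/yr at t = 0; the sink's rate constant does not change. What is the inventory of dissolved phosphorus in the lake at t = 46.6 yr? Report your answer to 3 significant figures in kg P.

29100 kg P

The sink rate constant is k = F₀/M₀ = 2248/61550 = 0.03652 yr⁻¹.
Solving dM/dt = F₁ − kM with M(0) = M₀ gives M(t) = F₁/k + (M₀ − F₁/k)·e^(−kt).
F₁/k = 798.4/0.03652 = 21860 kg P; kt = 0.03652 × 46.6 = 1.702, e^(−kt) = 0.1823.
M(46.6) = 21860 + (61550 − 21860) × 0.1823 = 21860 + 7236 = 29096 kg P.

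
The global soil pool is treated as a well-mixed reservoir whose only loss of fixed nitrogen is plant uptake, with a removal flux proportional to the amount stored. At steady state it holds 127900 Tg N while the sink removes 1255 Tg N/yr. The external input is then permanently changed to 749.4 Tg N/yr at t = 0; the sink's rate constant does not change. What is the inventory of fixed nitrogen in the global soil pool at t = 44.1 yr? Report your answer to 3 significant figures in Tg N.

110000 Tg N

The sink rate constant is k = F₀/M₀ = 1255/127900 = 0.009812 yr⁻¹.
Solving dM/dt = F₁ − kM with M(0) = M₀ gives M(t) = F₁/k + (M₀ − F₁/k)·e^(−kt).
F₁/k = 749.4/0.009812 = 76373 Tg N; kt = 0.009812 × 44.1 = 0.4327, e^(−kt) = 0.6487.
M(44.1) = 76373 + (127900 − 76373) × 0.6487 = 76373 + 33430 = 109800 Tg N.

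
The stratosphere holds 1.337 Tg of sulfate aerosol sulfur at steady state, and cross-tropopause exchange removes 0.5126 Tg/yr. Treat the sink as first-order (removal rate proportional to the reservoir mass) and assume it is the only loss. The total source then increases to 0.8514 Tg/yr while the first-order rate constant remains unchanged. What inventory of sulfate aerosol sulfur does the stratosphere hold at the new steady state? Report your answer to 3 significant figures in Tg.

Rate constant k = F/M = 0.5126 / 1.337 = 0.3834 yr⁻¹.
At the new steady state, source = k·M_new ⇒ M_new = 0.8514 / 0.3834 = 2.221 Tg.
(Equivalently M_new = M × F_new/F_old = 1.337 × 0.8514/0.5126.)

2.22 Tg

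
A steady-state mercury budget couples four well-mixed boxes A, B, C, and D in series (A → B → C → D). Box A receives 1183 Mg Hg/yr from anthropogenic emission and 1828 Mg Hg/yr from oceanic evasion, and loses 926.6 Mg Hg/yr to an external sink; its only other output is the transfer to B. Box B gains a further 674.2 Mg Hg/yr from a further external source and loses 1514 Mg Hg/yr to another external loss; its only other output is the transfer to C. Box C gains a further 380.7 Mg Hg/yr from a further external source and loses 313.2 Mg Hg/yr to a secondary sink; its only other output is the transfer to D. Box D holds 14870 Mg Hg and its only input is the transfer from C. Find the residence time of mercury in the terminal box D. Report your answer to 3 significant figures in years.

Box A: F(A→B) = (1183 + 1828) − 926.6 = 2084.4 Mg Hg/yr.
Box B: F(B→C) = (2084.4 + 674.2) − 1514 = 1244.6 Mg Hg/yr.
Box C: F(C→D) = (1244.6 + 380.7) − 313.2 = 1312.1 Mg Hg/yr.
Box D throughput = its input = 1312.1 Mg Hg/yr; τ = 14870 / 1312.1 = 11.33 yr.

11.3 yr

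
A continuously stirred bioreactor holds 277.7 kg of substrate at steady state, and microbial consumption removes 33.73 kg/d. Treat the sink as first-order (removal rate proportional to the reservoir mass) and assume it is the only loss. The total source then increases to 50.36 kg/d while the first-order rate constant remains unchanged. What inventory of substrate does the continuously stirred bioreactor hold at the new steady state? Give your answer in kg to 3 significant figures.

Rate constant k = F/M = 33.73 / 277.7 = 0.1215 d⁻¹.
At the new steady state, source = k·M_new ⇒ M_new = 50.36 / 0.1215 = 414.6 kg.
(Equivalently M_new = M × F_new/F_old = 277.7 × 50.36/33.73.)

415 kg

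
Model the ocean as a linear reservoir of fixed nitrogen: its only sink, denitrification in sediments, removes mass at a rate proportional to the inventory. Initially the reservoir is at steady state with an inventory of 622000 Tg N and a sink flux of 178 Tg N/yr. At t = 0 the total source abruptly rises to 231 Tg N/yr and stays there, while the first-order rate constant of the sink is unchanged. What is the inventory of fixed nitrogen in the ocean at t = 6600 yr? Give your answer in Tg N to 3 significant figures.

τ = M₀/F₀ = 622000/178 = 3494 yr; rate constant k = 1/τ.
New steady state M_∞ = F₁/k = F₁·τ = 231 × 3494 = 807200 Tg N.
M(t) = M_∞ + (M₀ − M_∞)·e^(−t/τ); t/τ = 6600/3494 = 1.889, so e^(−t/τ) = 0.1513.
M(t) = 807200 − 185200 × 0.1513 = 779190 Tg N.

779000 Tg N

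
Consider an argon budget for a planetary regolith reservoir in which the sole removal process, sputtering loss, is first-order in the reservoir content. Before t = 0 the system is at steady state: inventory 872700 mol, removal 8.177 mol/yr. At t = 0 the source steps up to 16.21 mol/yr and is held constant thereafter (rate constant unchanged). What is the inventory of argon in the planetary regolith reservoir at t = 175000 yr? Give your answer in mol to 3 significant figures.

1.56×10^6 mol

Residence time τ = M₀/F₀ = 106700 yr. The eventual steady state is M_∞ = M₀·(F₁/F₀) = 872700 × 16.21/8.177 = 1.7300×10^6 mol.
The anomaly ΔM(t) = M(t) − M_∞ decays as ΔM₀·e^(−t/τ) with ΔM₀ = 872700 − 1.7300×10^6 = −857300 mol.
At t = 175000 yr, e^(−t/τ) = e^(−1.640) = 0.1940, so ΔM = −166400 mol and M = 1.7300×10^6 − 166400 = 1.5637×10^6 mol.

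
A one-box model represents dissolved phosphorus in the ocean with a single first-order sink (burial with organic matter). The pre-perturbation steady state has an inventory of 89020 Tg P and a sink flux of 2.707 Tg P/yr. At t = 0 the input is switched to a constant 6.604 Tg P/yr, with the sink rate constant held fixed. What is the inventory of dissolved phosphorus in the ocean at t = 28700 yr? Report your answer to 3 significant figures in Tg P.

τ = M₀/F₀ = 89020/2.707 = 32890 yr; rate constant k = 1/τ.
New steady state M_∞ = F₁/k = F₁·τ = 6.604 × 32890 = 217170 Tg P.
M(t) = M_∞ + (M₀ − M_∞)·e^(−t/τ); t/τ = 28700/32890 = 0.8727, so e^(−t/τ) = 0.4178.
M(t) = 217170 − 128200 × 0.4178 = 163630 Tg P.

164000 Tg P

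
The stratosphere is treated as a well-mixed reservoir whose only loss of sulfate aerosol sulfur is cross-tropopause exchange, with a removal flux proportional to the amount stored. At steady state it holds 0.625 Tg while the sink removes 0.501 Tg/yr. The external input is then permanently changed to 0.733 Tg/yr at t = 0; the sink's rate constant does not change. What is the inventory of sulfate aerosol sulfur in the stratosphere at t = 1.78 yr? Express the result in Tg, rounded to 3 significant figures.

τ = M₀/F₀ = 0.625/0.501 = 1.248 yr; rate constant k = 1/τ.
New steady state M_∞ = F₁/k = F₁·τ = 0.733 × 1.248 = 0.91442 Tg.
M(t) = M_∞ + (M₀ − M_∞)·e^(−t/τ); t/τ = 1.78/1.248 = 1.427, so e^(−t/τ) = 0.2401.
M(t) = 0.91442 − 0.2894 × 0.2401 = 0.84494 Tg.

0.845 Tg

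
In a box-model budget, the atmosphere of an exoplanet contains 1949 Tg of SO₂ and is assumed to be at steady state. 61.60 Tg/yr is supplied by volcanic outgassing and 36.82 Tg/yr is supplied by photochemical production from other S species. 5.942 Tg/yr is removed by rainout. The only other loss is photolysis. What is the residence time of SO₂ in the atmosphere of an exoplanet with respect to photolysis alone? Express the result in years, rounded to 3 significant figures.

21.1 yr

At steady state ΣF_in = ΣF_out.
ΣF_in = 61.60 + 36.82 = 98.420 Tg/yr.
Photolysis flux = ΣF_in − (5.942) = 98.420 − 5.942 = 92.48 Tg/yr.
τ = M / F = 1949 / 92.48 = 21.08 yr.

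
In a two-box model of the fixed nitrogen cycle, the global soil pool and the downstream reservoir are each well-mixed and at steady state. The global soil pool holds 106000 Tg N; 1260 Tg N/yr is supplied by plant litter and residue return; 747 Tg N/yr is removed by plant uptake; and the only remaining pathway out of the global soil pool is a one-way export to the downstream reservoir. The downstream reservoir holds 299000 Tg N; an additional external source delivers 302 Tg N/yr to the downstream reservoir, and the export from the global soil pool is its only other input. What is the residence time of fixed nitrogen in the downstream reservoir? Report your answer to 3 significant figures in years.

367 yr

Balance the global soil pool: ΣF_in = 1260.0 Tg N/yr.
Export to the downstream reservoir = ΣF_in − (747) = 513.00 Tg N/yr.
Total input to the downstream reservoir = 513.00 + 302 = 815.00 Tg N/yr; at steady state this equals its total output.
τ = M / F = 299000 / 815.00 = 366.9 yr.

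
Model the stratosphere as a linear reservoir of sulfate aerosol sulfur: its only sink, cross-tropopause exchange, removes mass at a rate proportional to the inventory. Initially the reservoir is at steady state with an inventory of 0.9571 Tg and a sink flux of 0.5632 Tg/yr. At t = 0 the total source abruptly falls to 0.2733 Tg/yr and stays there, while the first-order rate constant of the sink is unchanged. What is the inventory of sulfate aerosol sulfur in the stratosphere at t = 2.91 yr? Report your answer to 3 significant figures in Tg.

τ = M₀/F₀ = 0.9571/0.5632 = 1.699 yr; rate constant k = 1/τ.
New steady state M_∞ = F₁/k = F₁·τ = 0.2733 × 1.699 = 0.46445 Tg.
M(t) = M_∞ + (M₀ − M_∞)·e^(−t/τ); t/τ = 2.91/1.699 = 1.712, so e^(−t/τ) = 0.1804.
M(t) = 0.46445 + 0.4927 × 0.1804 = 0.55334 Tg.

0.553 Tg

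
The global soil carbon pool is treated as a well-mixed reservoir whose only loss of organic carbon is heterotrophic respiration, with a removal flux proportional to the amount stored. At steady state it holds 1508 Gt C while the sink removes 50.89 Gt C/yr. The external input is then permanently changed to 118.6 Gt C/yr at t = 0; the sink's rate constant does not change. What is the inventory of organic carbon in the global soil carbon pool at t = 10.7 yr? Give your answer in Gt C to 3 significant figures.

τ = M₀/F₀ = 1508/50.89 = 29.63 yr; rate constant k = 1/τ.
New steady state M_∞ = F₁/k = F₁·τ = 118.6 × 29.63 = 3514.4 Gt C.
M(t) = M_∞ + (M₀ − M_∞)·e^(−t/τ); t/τ = 10.7/29.63 = 0.3611, so e^(−t/τ) = 0.6969.
M(t) = 3514.4 − 2006 × 0.6969 = 2116.1 Gt C.

2120 Gt C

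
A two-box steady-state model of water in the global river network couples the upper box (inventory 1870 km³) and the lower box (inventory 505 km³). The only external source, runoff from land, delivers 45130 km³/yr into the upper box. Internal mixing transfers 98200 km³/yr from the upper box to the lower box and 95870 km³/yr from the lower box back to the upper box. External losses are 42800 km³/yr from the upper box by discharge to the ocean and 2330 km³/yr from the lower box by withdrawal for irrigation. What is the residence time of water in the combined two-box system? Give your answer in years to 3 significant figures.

Residence time in the combined system uses the total inventory and the total *external* removal — internal exchanges between the two boxes cancel.
M_total = 1870 + 505 = 2375.0 km³.
ΣF_external_out = 42800 + 2330 = 45130 km³/yr.
τ = M_total / ΣF_ext = 2375.0 / 45130 = 0.05263 yr.

0.0526 yr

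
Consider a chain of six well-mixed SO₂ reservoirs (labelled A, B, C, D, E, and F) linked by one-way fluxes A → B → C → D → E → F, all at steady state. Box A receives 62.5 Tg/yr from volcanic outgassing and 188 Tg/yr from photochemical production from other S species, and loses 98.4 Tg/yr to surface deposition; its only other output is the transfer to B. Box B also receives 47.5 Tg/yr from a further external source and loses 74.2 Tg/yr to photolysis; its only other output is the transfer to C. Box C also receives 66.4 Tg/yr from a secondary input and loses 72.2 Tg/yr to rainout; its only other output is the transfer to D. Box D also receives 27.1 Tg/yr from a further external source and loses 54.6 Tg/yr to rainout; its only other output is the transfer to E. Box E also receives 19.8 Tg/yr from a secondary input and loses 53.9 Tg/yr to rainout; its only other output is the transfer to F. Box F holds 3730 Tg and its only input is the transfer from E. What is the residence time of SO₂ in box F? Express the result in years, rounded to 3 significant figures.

Box A: F(A→B) = (62.5 + 188) − 98.4 = 152.10 Tg/yr.
Box B: F(B→C) = (152.10 + 47.5) − 74.2 = 125.40 Tg/yr.
Box C: F(C→D) = (125.40 + 66.4) − 72.2 = 119.60 Tg/yr.
Box D: F(D→E) = (119.60 + 27.1) − 54.6 = 92.100 Tg/yr.
Box E: F(E→F) = (92.100 + 19.8) − 53.9 = 58.000 Tg/yr.
Box F throughput = its input = 58.000 Tg/yr; τ = 3730 / 58.000 = 64.31 yr.

64.3 yr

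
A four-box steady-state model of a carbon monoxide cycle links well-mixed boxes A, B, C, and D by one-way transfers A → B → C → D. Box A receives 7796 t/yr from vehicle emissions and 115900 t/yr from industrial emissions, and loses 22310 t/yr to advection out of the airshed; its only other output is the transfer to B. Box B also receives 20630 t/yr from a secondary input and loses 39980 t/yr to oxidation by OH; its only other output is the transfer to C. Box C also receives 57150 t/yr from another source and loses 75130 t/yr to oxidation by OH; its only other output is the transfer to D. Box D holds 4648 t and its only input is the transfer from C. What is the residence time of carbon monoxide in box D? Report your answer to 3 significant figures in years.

0.0726 yr

Box A: F(A→B) = (7796 + 115900) − 22310 = 101390 t/yr.
Box B: F(B→C) = (101390 + 20630) − 39980 = 82036 t/yr.
Box C: F(C→D) = (82036 + 57150) − 75130 = 64056 t/yr.
Box D throughput = its input = 64056 t/yr; τ = 4648 / 64056 = 0.07256 yr.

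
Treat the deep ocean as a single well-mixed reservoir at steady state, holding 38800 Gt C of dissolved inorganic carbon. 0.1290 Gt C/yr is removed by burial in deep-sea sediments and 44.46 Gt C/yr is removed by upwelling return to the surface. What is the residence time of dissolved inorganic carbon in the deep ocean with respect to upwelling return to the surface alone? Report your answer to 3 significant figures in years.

873 yr

Residence time with respect to a single sink: τ = M / F_sink.
τ = 38800 / 44.46 = 872.7 yr.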